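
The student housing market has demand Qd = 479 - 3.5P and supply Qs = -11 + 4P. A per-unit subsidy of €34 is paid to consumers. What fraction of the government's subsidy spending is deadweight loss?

Pre-subsidy: 479 - 3.5P = -11 + 4P gives P* = 196/3, Q* = 751/3.
With the rebate, buyers effectively pay Pb = Ps − 34, where Ps is the price sellers receive.
Demand in terms of Ps becomes Qd = 479 − 3.5(Ps − 34) = 598 - 3.5Ps. Setting this equal to supply: 598 - 3.5Ps = -11 + 4Ps, so Ps = 81.2.
Buyers pay Pb = 81.2 − 34 = 47.2; Q' = -11 + 4·81.2 = 313.8.
ΔCS = ½(751/3 + 313.8)(196/3 − 47.2) = 1150832/225; ΔPS = ½(751/3 + 313.8)(81.2 − 196/3) = 1006978/225.
Government spending = 34 × 313.8 = 10669.2.
DWL = ½ × 34 × (313.8 − 751/3) = 16184/15; fraction = (16184/15) / 10669.2 = 476/4707.

DWL / government spending = 476/4707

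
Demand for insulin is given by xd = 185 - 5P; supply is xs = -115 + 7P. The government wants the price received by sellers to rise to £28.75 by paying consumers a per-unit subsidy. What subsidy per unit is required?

At a seller price of 28.75, quantity supplied is -115 + 7·28.75 = 86.25.
Buyers absorb 86.25 only when they pay Pb with 185 − 5·Pb = 86.25, i.e. Pb = 19.75.
s = Ps − Pb = 28.75 − 19.75 = 9.

Required subsidy s = £9 per unit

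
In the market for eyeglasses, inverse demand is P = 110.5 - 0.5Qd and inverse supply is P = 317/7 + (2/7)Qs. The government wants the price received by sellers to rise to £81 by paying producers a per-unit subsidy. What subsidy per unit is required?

At a seller price of 81, quantity supplied is -158.5 + 3.5·81 = 125.
Buyers absorb 125 only when they pay Pb = 110.5 − 0.5·125 = 48.
s = Ps − Pb = 81 − 48 = 33.

Required subsidy s = £33 per unit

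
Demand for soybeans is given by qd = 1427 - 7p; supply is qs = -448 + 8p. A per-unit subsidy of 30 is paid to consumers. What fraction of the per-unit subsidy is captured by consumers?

Pre-subsidy: 1427 - 7p = -448 + 8p gives p* = 125, q* = 552.
With the rebate, buyers effectively pay pb = ps − 30, where ps is the price sellers receive.
Demand in terms of ps becomes qd = 1427 − 7(ps − 30) = 1637 - 7ps. Setting this equal to supply: 1637 - 7ps = -448 + 8ps, so ps = 139.
Buyers pay pb = 139 − 30 = 109; q' = -448 + 8·139 = 664.
Buyers' price falls by p* − pb = 125 − 109 = 16; sellers' price rises by ps − p* = 139 − 125 = 14.
So consumers capture 16/30 = 8/15 of each unit of subsidy.

Consumer share = 8/15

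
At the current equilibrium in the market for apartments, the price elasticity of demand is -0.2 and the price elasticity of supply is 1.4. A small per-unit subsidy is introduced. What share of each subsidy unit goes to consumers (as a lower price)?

Consumer share = 0.875

For a small subsidy around the equilibrium, the benefit split depends on the relative slopes, which at a point are proportional to the elasticities.
Buyer share = εs/(εs + |εd|) = 1.4/(1.4 + 0.2) = 0.875; seller share = |εd|/(εs + |εd|) = 0.125.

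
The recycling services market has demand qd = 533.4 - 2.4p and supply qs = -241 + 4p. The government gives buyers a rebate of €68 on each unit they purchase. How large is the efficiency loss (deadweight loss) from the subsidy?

Pre-subsidy: 533.4 - 2.4p = -241 + 4p gives p* = 121, q* = 243.
With the rebate, buyers effectively pay pb = ps − 68, where ps is the price sellers receive.
Demand in terms of ps becomes qd = 533.4 − 2.4(ps − 68) = 696.6 - 2.4ps. Setting this equal to supply: 696.6 - 2.4ps = -241 + 4ps, so ps = 146.5.
Buyers pay pb = 146.5 − 68 = 78.5; q' = -241 + 4·146.5 = 345.
The subsidy expands output by 345 − 243 = 102 past the efficient level; on those units the gap between marginal cost and willingness to pay runs from 0 up to 68.
DWL = ½ × 68 × 102 = 3468.

Deadweight loss = €3468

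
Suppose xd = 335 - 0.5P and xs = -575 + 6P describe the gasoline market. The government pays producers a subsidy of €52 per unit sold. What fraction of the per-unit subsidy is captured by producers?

Pre-subsidy: 335 - 0.5P = -575 + 6P gives P* = 140, x* = 265.
With the subsidy, sellers receive Ps = Pb + 52 for each unit, where Pb is the price buyers pay.
Supply in terms of Pb becomes xs = -575 + 6(Pb + 52) = -263 + 6Pb. Setting this equal to demand: 335 - 0.5Pb = -263 + 6Pb, so Pb = 92.
Sellers receive Ps = 92 + 52 = 144; x' = 335 − 0.5·92 = 289.
Buyers' price falls by P* − Pb = 140 − 92 = 48; sellers' price rises by Ps − P* = 144 − 140 = 4.
So producers capture 4/52 = 1/13 of each unit of subsidy.

Producer share = 1/13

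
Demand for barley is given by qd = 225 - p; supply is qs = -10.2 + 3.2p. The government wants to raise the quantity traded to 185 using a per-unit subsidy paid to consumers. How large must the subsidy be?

Required subsidy s = 21 per unit

At q = 185, invert demand for the buyer price: pb = (225 − 185)/1 = 40; invert supply for the seller price: ps = (185 − (-10.2))/3.2 = 61.
The subsidy must fill the gap: s = ps − pb = 61 − 40 = 21.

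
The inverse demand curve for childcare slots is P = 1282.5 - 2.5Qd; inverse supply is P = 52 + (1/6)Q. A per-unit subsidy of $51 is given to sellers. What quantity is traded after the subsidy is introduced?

Pre-subsidy: 1282.5 - 2.5Q = 52 + (1/6)Q gives Q* = 461.4375 and P* = 128.90625.
With the subsidy, sellers receive Ps = Pb + 51 for each unit, where Pb is the price buyers pay.
On the curves, Pb = 1282.5 - 2.5Q and Ps = 52 + (1/6)Q; the wedge Ps − Pb = 51 gives 52 + (1/6)Q − (1282.5 - 2.5Q) = 51, so Q' = 480.5625.
Then Pb = 1282.5 − 2.5·480.5625 = 81.09375 and Ps = 52 + (1/6)·480.5625 = 132.09375.

Q' = 480.5625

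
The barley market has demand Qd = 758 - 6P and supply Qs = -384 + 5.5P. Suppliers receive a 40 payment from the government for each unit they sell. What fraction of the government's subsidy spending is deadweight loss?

DWL / government spending = 132/637

Pre-subsidy: 758 - 6P = -384 + 5.5P gives P* = 2284/23, Q* = 3730/23.
With the subsidy, sellers receive Ps = Pb + 40 for each unit, where Pb is the price buyers pay.
Supply in terms of Pb becomes Qs = -384 + 5.5(Pb + 40) = -164 + 5.5Pb. Setting this equal to demand: 758 - 6Pb = -164 + 5.5Pb, so Pb = 1844/23.
Sellers receive Ps = 1844/23 + 40 = 2764/23; Q' = 758 − 6·(1844/23) = 6370/23.
ΔCS = ½(3730/23 + 6370/23)(2284/23 − 1844/23) = 2222000/529; ΔPS = ½(3730/23 + 6370/23)(2764/23 − 2284/23) = 2424000/529.
Government spending = 40 × 6370/23 = 254800/23.
DWL = ½ × 40 × (6370/23 − 3730/23) = 52800/23; fraction = (52800/23) / (254800/23) = 132/637.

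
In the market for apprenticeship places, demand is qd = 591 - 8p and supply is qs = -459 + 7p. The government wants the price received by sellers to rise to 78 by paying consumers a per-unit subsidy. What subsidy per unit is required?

At a seller price of 78, quantity supplied is -459 + 7·78 = 87.
Buyers absorb 87 only when they pay pb with 591 − 8·pb = 87, i.e. pb = 63.
s = ps − pb = 78 − 63 = 15.

Required subsidy s = 15 per unit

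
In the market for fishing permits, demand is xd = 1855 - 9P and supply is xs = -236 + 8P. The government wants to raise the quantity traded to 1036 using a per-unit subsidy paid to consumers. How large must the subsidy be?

Required subsidy s = 68 per unit

At x = 1036, invert demand for the buyer price: Pb = (1855 − 1036)/9 = 91; invert supply for the seller price: Ps = (1036 − (-236))/8 = 159.
The subsidy must fill the gap: s = Ps − Pb = 159 − 91 = 68.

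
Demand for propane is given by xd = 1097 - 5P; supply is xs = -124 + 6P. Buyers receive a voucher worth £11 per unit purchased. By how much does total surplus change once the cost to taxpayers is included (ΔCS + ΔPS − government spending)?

Net change in total surplus = -£165

Pre-subsidy: 1097 - 5P = -124 + 6P gives P* = 111, x* = 542.
With the rebate, buyers effectively pay Pb = Ps − 11, where Ps is the price sellers receive.
Demand in terms of Ps becomes xd = 1097 − 5(Ps − 11) = 1152 - 5Ps. Setting this equal to supply: 1152 - 5Ps = -124 + 6Ps, so Ps = 116.
Buyers pay Pb = 116 − 11 = 105; x' = -124 + 6·116 = 572.
ΔCS = ½(542 + 572)(111 − 105) = 3342; ΔPS = ½(542 + 572)(116 − 111) = 2785.
Government spending = 11 × 572 = 6292.
Net change = 3342 + 2785 − 6292 = -165. The loss equals the DWL triangle ½·11·30.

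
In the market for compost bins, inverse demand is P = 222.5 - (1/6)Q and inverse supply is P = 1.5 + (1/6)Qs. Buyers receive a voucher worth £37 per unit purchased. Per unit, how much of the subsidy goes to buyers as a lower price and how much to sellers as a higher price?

Buyers gain £18.5 per unit; sellers gain £18.5 per unit

Pre-subsidy: 222.5 - (1/6)Q = 1.5 + (1/6)Q gives Q* = 663 and P* = 112.
With the rebate, buyers effectively pay Pb = Ps − 37, where Ps is the price sellers receive.
On the curves, Pb = 222.5 - (1/6)Q and Ps = 1.5 + (1/6)Q; the wedge Ps − Pb = 37 gives 1.5 + (1/6)Q − (222.5 - (1/6)Q) = 37, so Q' = 774.
Then Pb = 222.5 − (1/6)·774 = 93.5 and Ps = 1.5 + (1/6)·774 = 130.5.
Buyers' price falls by P* − Pb = 112 − 93.5 = 18.5; sellers' price rises by Ps − P* = 130.5 − 112 = 18.5.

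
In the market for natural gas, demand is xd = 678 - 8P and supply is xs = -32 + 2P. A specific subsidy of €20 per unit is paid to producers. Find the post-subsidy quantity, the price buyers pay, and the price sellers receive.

x' = 142; buyers pay €67; sellers receive €87

Pre-subsidy: 678 - 8P = -32 + 2P gives P* = 71, x* = 110.
With the subsidy, sellers receive Ps = Pb + 20 for each unit, where Pb is the price buyers pay.
Supply in terms of Pb becomes xs = -32 + 2(Pb + 20) = 8 + 2Pb. Setting this equal to demand: 678 - 8Pb = 8 + 2Pb, so Pb = 67.
Sellers receive Ps = 67 + 20 = 87; x' = 678 − 8·67 = 142.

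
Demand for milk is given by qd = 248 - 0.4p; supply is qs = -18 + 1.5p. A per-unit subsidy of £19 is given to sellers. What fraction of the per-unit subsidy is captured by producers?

Producer share = 4/19

Pre-subsidy: 248 - 0.4p = -18 + 1.5p gives p* = 140, q* = 192.
With the subsidy, sellers receive ps = pb + 19 for each unit, where pb is the price buyers pay.
Supply in terms of pb becomes qs = -18 + 1.5(pb + 19) = 10.5 + 1.5pb. Setting this equal to demand: 248 - 0.4pb = 10.5 + 1.5pb, so pb = 125.
Sellers receive ps = 125 + 19 = 144; q' = 248 − 0.4·125 = 198.
Buyers' price falls by p* − pb = 140 − 125 = 15; sellers' price rises by ps − p* = 144 − 140 = 4.
So producers capture 4/19 = 4/19 of each unit of subsidy.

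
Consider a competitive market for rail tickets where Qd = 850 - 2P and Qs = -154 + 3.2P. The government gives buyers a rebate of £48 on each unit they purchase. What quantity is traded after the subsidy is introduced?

Q' = 6798/13

Pre-subsidy: 850 - 2P = -154 + 3.2P gives P* = 2510/13, Q* = 6030/13.
With the rebate, buyers effectively pay Pb = Ps − 48, where Ps is the price sellers receive.
Demand in terms of Ps becomes Qd = 850 − 2(Ps − 48) = 946 - 2Ps. Setting this equal to supply: 946 - 2Ps = -154 + 3.2Ps, so Ps = 2750/13.
Buyers pay Pb = 2750/13 − 48 = 2126/13; Q' = -154 + 3.2·(2750/13) = 6798/13.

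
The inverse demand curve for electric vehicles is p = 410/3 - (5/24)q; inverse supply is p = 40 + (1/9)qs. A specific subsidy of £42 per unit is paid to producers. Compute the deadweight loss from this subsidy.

Deadweight loss = 63504/23

Pre-subsidy: 410/3 - (5/24)q = 40 + (1/9)q gives q* = 6960/23 and p* = 5080/69.
With the subsidy, sellers receive ps = pb + 42 for each unit, where pb is the price buyers pay.
On the curves, pb = 410/3 - (5/24)q and ps = 40 + (1/9)q; the wedge ps − pb = 42 gives 40 + (1/9)q − (410/3 - (5/24)q) = 42, so q' = 9984/23.
Then pb = 410/3 − (5/24)·(9984/23) = 3190/69 and ps = 40 + (1/9)·(9984/23) = 6088/69.
The subsidy expands output by 9984/23 − 6960/23 = 3024/23 past the efficient level; on those units the gap between marginal cost and willingness to pay runs from 0 up to 42.
DWL = ½ × 42 × 3024/23 = 63504/23.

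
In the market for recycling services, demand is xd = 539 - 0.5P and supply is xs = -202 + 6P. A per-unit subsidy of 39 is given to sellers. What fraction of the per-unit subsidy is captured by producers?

Producer share = 1/13

Pre-subsidy: 539 - 0.5P = -202 + 6P gives P* = 114, x* = 482.
With the subsidy, sellers receive Ps = Pb + 39 for each unit, where Pb is the price buyers pay.
Supply in terms of Pb becomes xs = -202 + 6(Pb + 39) = 32 + 6Pb. Setting this equal to demand: 539 - 0.5Pb = 32 + 6Pb, so Pb = 78.
Sellers receive Ps = 78 + 39 = 117; x' = 539 − 0.5·78 = 500.
Buyers' price falls by P* − Pb = 114 − 78 = 36; sellers' price rises by Ps − P* = 117 − 114 = 3.
So producers capture 3/39 = 1/13 of each unit of subsidy.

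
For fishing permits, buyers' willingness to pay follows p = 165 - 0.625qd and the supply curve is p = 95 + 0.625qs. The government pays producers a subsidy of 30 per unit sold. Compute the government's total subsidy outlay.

Pre-subsidy: 165 - 0.625q = 95 + 0.625q gives q* = 56 and p* = 130.
With the subsidy, sellers receive ps = pb + 30 for each unit, where pb is the price buyers pay.
On the curves, pb = 165 - 0.625q and ps = 95 + 0.625q; the wedge ps − pb = 30 gives 95 + 0.625q − (165 - 0.625q) = 30, so q' = 80.
Then pb = 165 − 0.625·80 = 115 and ps = 95 + 0.625·80 = 145.
Government outlay = subsidy × quantity = 30 × 80 = 2400.

Government cost = 2400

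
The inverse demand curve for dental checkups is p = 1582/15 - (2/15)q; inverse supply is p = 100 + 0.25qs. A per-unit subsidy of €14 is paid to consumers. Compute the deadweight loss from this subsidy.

Deadweight loss = 5880/23

Pre-subsidy: 1582/15 - (2/15)q = 100 + 0.25q gives q* = 328/23 and p* = 2382/23.
With the rebate, buyers effectively pay pb = ps − 14, where ps is the price sellers receive.
On the curves, pb = 1582/15 - (2/15)q and ps = 100 + 0.25q; the wedge ps − pb = 14 gives 100 + 0.25q − (1582/15 - (2/15)q) = 14, so q' = 1168/23.
Then pb = 1582/15 − (2/15)·(1168/23) = 2270/23 and ps = 100 + 0.25·(1168/23) = 2592/23.
The subsidy expands output by 1168/23 − 328/23 = 840/23 past the efficient level; on those units the gap between marginal cost and willingness to pay runs from 0 up to 14.
DWL = ½ × 14 × 840/23 = 5880/23.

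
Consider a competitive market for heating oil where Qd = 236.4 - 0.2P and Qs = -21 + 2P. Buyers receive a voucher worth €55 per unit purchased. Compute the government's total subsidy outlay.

Government cost = €12265

Pre-subsidy: 236.4 - 0.2P = -21 + 2P gives P* = 117, Q* = 213.
With the rebate, buyers effectively pay Pb = Ps − 55, where Ps is the price sellers receive.
Demand in terms of Ps becomes Qd = 236.4 − 0.2(Ps − 55) = 247.4 - 0.2Ps. Setting this equal to supply: 247.4 - 0.2Ps = -21 + 2Ps, so Ps = 122.
Buyers pay Pb = 122 − 55 = 67; Q' = -21 + 2·122 = 223.
Government outlay = subsidy × quantity = 55 × 223 = 12265.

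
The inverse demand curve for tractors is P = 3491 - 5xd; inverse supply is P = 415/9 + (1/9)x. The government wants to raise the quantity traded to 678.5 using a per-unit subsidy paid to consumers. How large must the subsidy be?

At x = 678.5, from the demand curve buyers pay Pb = 3491 − 5·678.5 = 98.5; from the supply curve sellers need Ps = 415/9 + (1/9)·678.5 = 121.5.
The subsidy must fill the gap: s = Ps − Pb = 121.5 − 98.5 = 23.

Required subsidy s = 23 per unit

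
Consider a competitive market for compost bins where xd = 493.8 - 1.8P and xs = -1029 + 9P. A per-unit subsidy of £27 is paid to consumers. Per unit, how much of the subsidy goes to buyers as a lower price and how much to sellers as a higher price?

Buyers gain £22.5 per unit; sellers gain £4.5 per unit

Pre-subsidy: 493.8 - 1.8P = -1029 + 9P gives P* = 141, x* = 240.
With the rebate, buyers effectively pay Pb = Ps − 27, where Ps is the price sellers receive.
Demand in terms of Ps becomes xd = 493.8 − 1.8(Ps − 27) = 542.4 - 1.8Ps. Setting this equal to supply: 542.4 - 1.8Ps = -1029 + 9Ps, so Ps = 145.5.
Buyers pay Pb = 145.5 − 27 = 118.5; x' = -1029 + 9·145.5 = 280.5.
Buyers' price falls by P* − Pb = 141 − 118.5 = 22.5; sellers' price rises by Ps − P* = 145.5 − 141 = 4.5.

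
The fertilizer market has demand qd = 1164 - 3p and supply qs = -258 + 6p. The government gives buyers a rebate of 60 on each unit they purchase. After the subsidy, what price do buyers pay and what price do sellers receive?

Pre-subsidy: 1164 - 3p = -258 + 6p gives p* = 158, q* = 690.
With the rebate, buyers effectively pay pb = ps − 60, where ps is the price sellers receive.
Demand in terms of ps becomes qd = 1164 − 3(ps − 60) = 1344 - 3ps. Setting this equal to supply: 1344 - 3ps = -258 + 6ps, so ps = 178.
Buyers pay pb = 178 − 60 = 118; q' = -258 + 6·178 = 810.

Buyers pay 118; sellers receive 178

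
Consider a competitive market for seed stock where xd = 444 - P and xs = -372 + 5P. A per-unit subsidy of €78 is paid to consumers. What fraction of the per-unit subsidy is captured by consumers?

Pre-subsidy: 444 - P = -372 + 5P gives P* = 136, x* = 308.
With the rebate, buyers effectively pay Pb = Ps − 78, where Ps is the price sellers receive.
Demand in terms of Ps becomes xd = 444 − 1(Ps − 78) = 522 - Ps. Setting this equal to supply: 522 - Ps = -372 + 5Ps, so Ps = 149.
Buyers pay Pb = 149 − 78 = 71; x' = -372 + 5·149 = 373.
Buyers' price falls by P* − Pb = 136 − 71 = 65; sellers' price rises by Ps − P* = 149 − 136 = 13.
So consumers capture 65/78 = 5/6 of each unit of subsidy.

Consumer share = 5/6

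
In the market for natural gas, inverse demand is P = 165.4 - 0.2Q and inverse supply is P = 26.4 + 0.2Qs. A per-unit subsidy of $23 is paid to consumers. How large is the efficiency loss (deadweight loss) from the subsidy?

Pre-subsidy: 165.4 - 0.2Q = 26.4 + 0.2Q gives Q* = 347.5 and P* = 95.9.
With the rebate, buyers effectively pay Pb = Ps − 23, where Ps is the price sellers receive.
On the curves, Pb = 165.4 - 0.2Q and Ps = 26.4 + 0.2Q; the wedge Ps − Pb = 23 gives 26.4 + 0.2Q − (165.4 - 0.2Q) = 23, so Q' = 405.
Then Pb = 165.4 − 0.2·405 = 84.4 and Ps = 26.4 + 0.2·405 = 107.4.
The subsidy expands output by 405 − 347.5 = 57.5 past the efficient level; on those units the gap between marginal cost and willingness to pay runs from 0 up to 23.
DWL = ½ × 23 × 57.5 = 661.25.

Deadweight loss = $661.25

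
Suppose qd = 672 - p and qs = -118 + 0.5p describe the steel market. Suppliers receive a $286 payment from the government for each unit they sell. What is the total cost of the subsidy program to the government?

Government cost = 206492/3

Pre-subsidy: 672 - p = -118 + 0.5p gives p* = 1580/3, q* = 436/3.
With the subsidy, sellers receive ps = pb + 286 for each unit, where pb is the price buyers pay.
Supply in terms of pb becomes qs = -118 + 0.5(pb + 286) = 25 + 0.5pb. Setting this equal to demand: 672 - pb = 25 + 0.5pb, so pb = 1294/3.
Sellers receive ps = 1294/3 + 286 = 2152/3; q' = 672 − 1·(1294/3) = 722/3.
Government outlay = subsidy × quantity = 286 × 722/3 = 206492/3.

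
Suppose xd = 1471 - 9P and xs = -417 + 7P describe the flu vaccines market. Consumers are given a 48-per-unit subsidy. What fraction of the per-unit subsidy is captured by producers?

Pre-subsidy: 1471 - 9P = -417 + 7P gives P* = 118, x* = 409.
With the rebate, buyers effectively pay Pb = Ps − 48, where Ps is the price sellers receive.
Demand in terms of Ps becomes xd = 1471 − 9(Ps − 48) = 1903 - 9Ps. Setting this equal to supply: 1903 - 9Ps = -417 + 7Ps, so Ps = 145.
Buyers pay Pb = 145 − 48 = 97; x' = -417 + 7·145 = 598.
Buyers' price falls by P* − Pb = 118 − 97 = 21; sellers' price rises by Ps − P* = 145 − 118 = 27.
So producers capture 27/48 = 0.5625 of each unit of subsidy.

Producer share = 0.5625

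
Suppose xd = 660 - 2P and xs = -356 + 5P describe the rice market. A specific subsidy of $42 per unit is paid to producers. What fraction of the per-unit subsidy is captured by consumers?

Consumer share = 5/7

Pre-subsidy: 660 - 2P = -356 + 5P gives P* = 1016/7, x* = 2588/7.
With the subsidy, sellers receive Ps = Pb + 42 for each unit, where Pb is the price buyers pay.
Supply in terms of Pb becomes xs = -356 + 5(Pb + 42) = -146 + 5Pb. Setting this equal to demand: 660 - 2Pb = -146 + 5Pb, so Pb = 806/7.
Sellers receive Ps = 806/7 + 42 = 1100/7; x' = 660 − 2·(806/7) = 3008/7.
Buyers' price falls by P* − Pb = 1016/7 − 806/7 = 30; sellers' price rises by Ps − P* = 1100/7 − 1016/7 = 12.
So consumers capture 30/42 = 5/7 of each unit of subsidy.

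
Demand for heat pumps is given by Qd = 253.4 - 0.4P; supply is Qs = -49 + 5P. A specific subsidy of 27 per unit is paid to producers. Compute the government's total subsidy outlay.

Pre-subsidy: 253.4 - 0.4P = -49 + 5P gives P* = 56, Q* = 231.
With the subsidy, sellers receive Ps = Pb + 27 for each unit, where Pb is the price buyers pay.
Supply in terms of Pb becomes Qs = -49 + 5(Pb + 27) = 86 + 5Pb. Setting this equal to demand: 253.4 - 0.4Pb = 86 + 5Pb, so Pb = 31.
Sellers receive Ps = 31 + 27 = 58; Q' = 253.4 − 0.4·31 = 241.
Government outlay = subsidy × quantity = 27 × 241 = 6507.

Government cost = 6507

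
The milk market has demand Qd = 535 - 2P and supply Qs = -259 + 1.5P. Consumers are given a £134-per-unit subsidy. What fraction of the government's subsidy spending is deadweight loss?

DWL / government spending = 402/1373

Pre-subsidy: 535 - 2P = -259 + 1.5P gives P* = 1588/7, Q* = 569/7.
With the rebate, buyers effectively pay Pb = Ps − 134, where Ps is the price sellers receive.
Demand in terms of Ps becomes Qd = 535 − 2(Ps − 134) = 803 - 2Ps. Setting this equal to supply: 803 - 2Ps = -259 + 1.5Ps, so Ps = 2124/7.
Buyers pay Pb = 2124/7 − 134 = 1186/7; Q' = -259 + 1.5·(2124/7) = 1373/7.
ΔCS = ½(569/7 + 1373/7)(1588/7 − 1186/7) = 390342/49; ΔPS = ½(569/7 + 1373/7)(2124/7 − 1588/7) = 520456/49.
Government spending = 134 × 1373/7 = 183982/7.
DWL = ½ × 134 × (1373/7 − 569/7) = 53868/7; fraction = (53868/7) / (183982/7) = 402/1373.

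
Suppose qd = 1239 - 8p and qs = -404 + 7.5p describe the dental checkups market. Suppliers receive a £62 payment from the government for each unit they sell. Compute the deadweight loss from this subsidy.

Pre-subsidy: 1239 - 8p = -404 + 7.5p gives p* = 106, q* = 391.
With the subsidy, sellers receive ps = pb + 62 for each unit, where pb is the price buyers pay.
Supply in terms of pb becomes qs = -404 + 7.5(pb + 62) = 61 + 7.5pb. Setting this equal to demand: 1239 - 8pb = 61 + 7.5pb, so pb = 76.
Sellers receive ps = 76 + 62 = 138; q' = 1239 − 8·76 = 631.
The subsidy expands output by 631 − 391 = 240 past the efficient level; on those units the gap between marginal cost and willingness to pay runs from 0 up to 62.
DWL = ½ × 62 × 240 = 7440.

Deadweight loss = £7440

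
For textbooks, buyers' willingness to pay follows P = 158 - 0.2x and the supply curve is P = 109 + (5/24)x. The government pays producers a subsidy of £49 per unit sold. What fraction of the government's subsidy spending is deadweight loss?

DWL / government spending = 0.25

Pre-subsidy: 158 - 0.2x = 109 + (5/24)x gives x* = 120 and P* = 134.
With the subsidy, sellers receive Ps = Pb + 49 for each unit, where Pb is the price buyers pay.
On the curves, Pb = 158 - 0.2x and Ps = 109 + (5/24)x; the wedge Ps − Pb = 49 gives 109 + (5/24)x − (158 - 0.2x) = 49, so x' = 240.
Then Pb = 158 − 0.2·240 = 110 and Ps = 109 + (5/24)·240 = 159.
ΔCS = ½(120 + 240)(134 − 110) = 4320; ΔPS = ½(120 + 240)(159 − 134) = 4500.
Government spending = 49 × 240 = 11760.
DWL = ½ × 49 × (240 − 120) = 2940; fraction = 2940 / 11760 = 0.25.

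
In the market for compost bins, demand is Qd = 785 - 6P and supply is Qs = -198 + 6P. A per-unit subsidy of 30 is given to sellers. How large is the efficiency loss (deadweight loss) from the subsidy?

Pre-subsidy: 785 - 6P = -198 + 6P gives P* = 983/12, Q* = 293.5.
With the subsidy, sellers receive Ps = Pb + 30 for each unit, where Pb is the price buyers pay.
Supply in terms of Pb becomes Qs = -198 + 6(Pb + 30) = -18 + 6Pb. Setting this equal to demand: 785 - 6Pb = -18 + 6Pb, so Pb = 803/12.
Sellers receive Ps = 803/12 + 30 = 1163/12; Q' = 785 − 6·(803/12) = 383.5.
The subsidy expands output by 383.5 − 293.5 = 90 past the efficient level; on those units the gap between marginal cost and willingness to pay runs from 0 up to 30.
DWL = ½ × 30 × 90 = 1350.

Deadweight loss = 1350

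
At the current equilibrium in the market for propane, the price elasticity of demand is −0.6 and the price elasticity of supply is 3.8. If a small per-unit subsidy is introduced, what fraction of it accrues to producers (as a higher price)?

For a small subsidy around the equilibrium, the benefit split depends on the relative slopes, which at a point are proportional to the elasticities.
Buyer share = εs/(εs + |εd|) = 3.8/(3.8 + 0.6) = 19/22; seller share = |εd|/(εs + |εd|) = 3/22.
So producers capture 3/22 of the subsidy.

Producer share = 3/22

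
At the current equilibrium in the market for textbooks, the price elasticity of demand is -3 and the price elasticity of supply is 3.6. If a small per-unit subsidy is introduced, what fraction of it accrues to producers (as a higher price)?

For a small subsidy around the equilibrium, the benefit split depends on the relative slopes, which at a point are proportional to the elasticities.
Buyer share = εs/(εs + |εd|) = 3.6/(3.6 + 3) = 6/11; seller share = |εd|/(εs + |εd|) = 5/11.
So producers capture 5/11 of the subsidy.

Producer share = 5/11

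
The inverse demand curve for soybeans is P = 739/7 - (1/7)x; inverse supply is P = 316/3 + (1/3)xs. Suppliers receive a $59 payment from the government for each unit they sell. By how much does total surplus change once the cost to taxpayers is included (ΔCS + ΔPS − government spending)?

Pre-subsidy: 739/7 - (1/7)x = 316/3 + (1/3)x gives x* = 0.5 and P* = 105.5.
With the subsidy, sellers receive Ps = Pb + 59 for each unit, where Pb is the price buyers pay.
On the curves, Pb = 739/7 - (1/7)x and Ps = 316/3 + (1/3)x; the wedge Ps − Pb = 59 gives 316/3 + (1/3)x − (739/7 - (1/7)x) = 59, so x' = 124.4.
Then Pb = 739/7 − (1/7)·124.4 = 87.8 and Ps = 316/3 + (1/3)·124.4 = 146.8.
ΔCS = ½(0.5 + 124.4)(105.5 − 87.8) = 1105.365; ΔPS = ½(0.5 + 124.4)(146.8 − 105.5) = 2579.185.
Government spending = 59 × 124.4 = 7339.6.
Net change = 1105.365 + 2579.185 − 7339.6 = -3655.05. The loss equals the DWL triangle ½·59·123.9.

Net change in total surplus = -$3655.05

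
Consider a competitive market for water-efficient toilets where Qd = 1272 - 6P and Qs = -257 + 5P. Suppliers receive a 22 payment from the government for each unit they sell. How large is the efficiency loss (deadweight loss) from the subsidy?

Pre-subsidy: 1272 - 6P = -257 + 5P gives P* = 139, Q* = 438.
With the subsidy, sellers receive Ps = Pb + 22 for each unit, where Pb is the price buyers pay.
Supply in terms of Pb becomes Qs = -257 + 5(Pb + 22) = -147 + 5Pb. Setting this equal to demand: 1272 - 6Pb = -147 + 5Pb, so Pb = 129.
Sellers receive Ps = 129 + 22 = 151; Q' = 1272 − 6·129 = 498.
The subsidy expands output by 498 − 438 = 60 past the efficient level; on those units the gap between marginal cost and willingness to pay runs from 0 up to 22.
DWL = ½ × 22 × 60 = 660.

Deadweight loss = 660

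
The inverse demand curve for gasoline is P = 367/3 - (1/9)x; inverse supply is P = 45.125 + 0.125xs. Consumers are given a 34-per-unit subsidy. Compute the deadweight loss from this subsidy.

Pre-subsidy: 367/3 - (1/9)x = 45.125 + 0.125x gives x* = 327 and P* = 86.
With the rebate, buyers effectively pay Pb = Ps − 34, where Ps is the price sellers receive.
On the curves, Pb = 367/3 - (1/9)x and Ps = 45.125 + 0.125x; the wedge Ps − Pb = 34 gives 45.125 + 0.125x − (367/3 - (1/9)x) = 34, so x' = 471.
Then Pb = 367/3 − (1/9)·471 = 70 and Ps = 45.125 + 0.125·471 = 104.
The subsidy expands output by 471 − 327 = 144 past the efficient level; on those units the gap between marginal cost and willingness to pay runs from 0 up to 34.
DWL = ½ × 34 × 144 = 2448.

Deadweight loss = 2448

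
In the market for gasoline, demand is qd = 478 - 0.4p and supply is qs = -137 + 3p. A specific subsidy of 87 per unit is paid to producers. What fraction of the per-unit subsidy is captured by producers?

Producer share = 2/17

Pre-subsidy: 478 - 0.4p = -137 + 3p gives p* = 3075/17, q* = 6896/17.
With the subsidy, sellers receive ps = pb + 87 for each unit, where pb is the price buyers pay.
Supply in terms of pb becomes qs = -137 + 3(pb + 87) = 124 + 3pb. Setting this equal to demand: 478 - 0.4pb = 124 + 3pb, so pb = 1770/17.
Sellers receive ps = 1770/17 + 87 = 3249/17; q' = 478 − 0.4·(1770/17) = 7418/17.
Buyers' price falls by p* − pb = 3075/17 − 1770/17 = 1305/17; sellers' price rises by ps − p* = 3249/17 − 3075/17 = 174/17.
So producers capture (174/17)/87 = 2/17 of each unit of subsidy.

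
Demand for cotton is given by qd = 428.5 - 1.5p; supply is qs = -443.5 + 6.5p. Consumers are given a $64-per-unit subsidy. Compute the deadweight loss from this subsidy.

Pre-subsidy: 428.5 - 1.5p = -443.5 + 6.5p gives p* = 109, q* = 265.
With the rebate, buyers effectively pay pb = ps − 64, where ps is the price sellers receive.
Demand in terms of ps becomes qd = 428.5 − 1.5(ps − 64) = 524.5 - 1.5ps. Setting this equal to supply: 524.5 - 1.5ps = -443.5 + 6.5ps, so ps = 121.
Buyers pay pb = 121 − 64 = 57; q' = -443.5 + 6.5·121 = 343.
The subsidy expands output by 343 − 265 = 78 past the efficient level; on those units the gap between marginal cost and willingness to pay runs from 0 up to 64.
DWL = ½ × 64 × 78 = 2496.

Deadweight loss = $2496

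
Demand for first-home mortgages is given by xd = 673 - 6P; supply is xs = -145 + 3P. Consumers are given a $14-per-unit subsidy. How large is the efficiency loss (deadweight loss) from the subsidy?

Deadweight loss = $196

Pre-subsidy: 673 - 6P = -145 + 3P gives P* = 818/9, x* = 383/3.
With the rebate, buyers effectively pay Pb = Ps − 14, where Ps is the price sellers receive.
Demand in terms of Ps becomes xd = 673 − 6(Ps − 14) = 757 - 6Ps. Setting this equal to supply: 757 - 6Ps = -145 + 3Ps, so Ps = 902/9.
Buyers pay Pb = 902/9 − 14 = 776/9; x' = -145 + 3·(902/9) = 467/3.
The subsidy expands output by 467/3 − 383/3 = 28 past the efficient level; on those units the gap between marginal cost and willingness to pay runs from 0 up to 14.
DWL = ½ × 14 × 28 = 196.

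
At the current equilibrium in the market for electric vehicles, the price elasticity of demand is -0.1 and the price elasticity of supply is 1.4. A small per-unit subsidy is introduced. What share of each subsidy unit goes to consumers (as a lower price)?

Consumer share = 14/15

For a small subsidy around the equilibrium, the benefit split depends on the relative slopes, which at a point are proportional to the elasticities.
Buyer share = εs/(εs + |εd|) = 1.4/(1.4 + 0.1) = 14/15; seller share = |εd|/(εs + |εd|) = 1/15.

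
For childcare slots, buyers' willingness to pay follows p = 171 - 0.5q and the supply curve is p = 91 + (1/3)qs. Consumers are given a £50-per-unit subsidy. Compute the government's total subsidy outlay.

Pre-subsidy: 171 - 0.5q = 91 + (1/3)q gives q* = 96 and p* = 123.
With the rebate, buyers effectively pay pb = ps − 50, where ps is the price sellers receive.
On the curves, pb = 171 - 0.5q and ps = 91 + (1/3)q; the wedge ps − pb = 50 gives 91 + (1/3)q − (171 - 0.5q) = 50, so q' = 156.
Then pb = 171 − 0.5·156 = 93 and ps = 91 + (1/3)·156 = 143.
Government outlay = subsidy × quantity = 50 × 156 = 7800.

Government cost = £7800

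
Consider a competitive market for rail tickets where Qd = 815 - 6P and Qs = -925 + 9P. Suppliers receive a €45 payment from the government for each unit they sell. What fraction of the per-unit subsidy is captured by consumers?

Pre-subsidy: 815 - 6P = -925 + 9P gives P* = 116, Q* = 119.
With the subsidy, sellers receive Ps = Pb + 45 for each unit, where Pb is the price buyers pay.
Supply in terms of Pb becomes Qs = -925 + 9(Pb + 45) = -520 + 9Pb. Setting this equal to demand: 815 - 6Pb = -520 + 9Pb, so Pb = 89.
Sellers receive Ps = 89 + 45 = 134; Q' = 815 − 6·89 = 281.
Buyers' price falls by P* − Pb = 116 − 89 = 27; sellers' price rises by Ps − P* = 134 − 116 = 18.
So consumers capture 27/45 = 0.6 of each unit of subsidy.

Consumer share = 0.6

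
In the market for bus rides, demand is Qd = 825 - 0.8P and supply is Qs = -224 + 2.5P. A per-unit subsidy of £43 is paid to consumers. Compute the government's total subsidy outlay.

Government cost = 846799/33

Pre-subsidy: 825 - 0.8P = -224 + 2.5P gives P* = 10490/33, Q* = 18833/33.
With the rebate, buyers effectively pay Pb = Ps − 43, where Ps is the price sellers receive.
Demand in terms of Ps becomes Qd = 825 − 0.8(Ps − 43) = 859.4 - 0.8Ps. Setting this equal to supply: 859.4 - 0.8Ps = -224 + 2.5Ps, so Ps = 10834/33.
Buyers pay Pb = 10834/33 − 43 = 9415/33; Q' = -224 + 2.5·(10834/33) = 19693/33.
Government outlay = subsidy × quantity = 43 × 19693/33 = 846799/33.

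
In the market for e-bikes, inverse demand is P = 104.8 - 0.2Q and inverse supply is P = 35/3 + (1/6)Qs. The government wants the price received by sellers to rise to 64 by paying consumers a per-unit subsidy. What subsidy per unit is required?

Required subsidy s = 22 per unit

At a seller price of 64, quantity supplied is -70 + 6·64 = 314.
Buyers absorb 314 only when they pay Pb = 104.8 − 0.2·314 = 42.
s = Ps − Pb = 64 − 42 = 22.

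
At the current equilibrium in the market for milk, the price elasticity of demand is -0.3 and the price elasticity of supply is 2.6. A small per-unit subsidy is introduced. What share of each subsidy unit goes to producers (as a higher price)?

For a small subsidy around the equilibrium, the benefit split depends on the relative slopes, which at a point are proportional to the elasticities.
Buyer share = εs/(εs + |εd|) = 2.6/(2.6 + 0.3) = 26/29; seller share = |εd|/(εs + |εd|) = 3/29.
So producers capture 3/29 of the subsidy.

Producer share = 3/29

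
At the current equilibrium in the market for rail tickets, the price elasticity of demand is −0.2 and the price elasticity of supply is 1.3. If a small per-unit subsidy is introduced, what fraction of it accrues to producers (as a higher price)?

For a small subsidy around the equilibrium, the benefit split depends on the relative slopes, which at a point are proportional to the elasticities.
Buyer share = εs/(εs + |εd|) = 1.3/(1.3 + 0.2) = 13/15; seller share = |εd|/(εs + |εd|) = 2/15.
So producers capture 2/15 of the subsidy.

Producer share = 2/15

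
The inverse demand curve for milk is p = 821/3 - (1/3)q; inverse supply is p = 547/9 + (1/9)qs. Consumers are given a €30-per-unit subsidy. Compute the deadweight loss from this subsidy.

Pre-subsidy: 821/3 - (1/3)q = 547/9 + (1/9)q gives q* = 479 and p* = 114.
With the rebate, buyers effectively pay pb = ps − 30, where ps is the price sellers receive.
On the curves, pb = 821/3 - (1/3)q and ps = 547/9 + (1/9)q; the wedge ps − pb = 30 gives 547/9 + (1/9)q − (821/3 - (1/3)q) = 30, so q' = 546.5.
Then pb = 821/3 − (1/3)·546.5 = 91.5 and ps = 547/9 + (1/9)·546.5 = 121.5.
The subsidy expands output by 546.5 − 479 = 67.5 past the efficient level; on those units the gap between marginal cost and willingness to pay runs from 0 up to 30.
DWL = ½ × 30 × 67.5 = 1012.5.

Deadweight loss = €1012.5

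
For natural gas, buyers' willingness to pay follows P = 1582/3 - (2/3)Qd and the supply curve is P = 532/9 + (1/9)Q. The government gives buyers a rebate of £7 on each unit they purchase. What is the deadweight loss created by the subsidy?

Deadweight loss = £31.5

Pre-subsidy: 1582/3 - (2/3)Q = 532/9 + (1/9)Q gives Q* = 602 and P* = 126.
With the rebate, buyers effectively pay Pb = Ps − 7, where Ps is the price sellers receive.
On the curves, Pb = 1582/3 - (2/3)Q and Ps = 532/9 + (1/9)Q; the wedge Ps − Pb = 7 gives 532/9 + (1/9)Q − (1582/3 - (2/3)Q) = 7, so Q' = 611.
Then Pb = 1582/3 − (2/3)·611 = 120 and Ps = 532/9 + (1/9)·611 = 127.
The subsidy expands output by 611 − 602 = 9 past the efficient level; on those units the gap between marginal cost and willingness to pay runs from 0 up to 7.
DWL = ½ × 7 × 9 = 31.5.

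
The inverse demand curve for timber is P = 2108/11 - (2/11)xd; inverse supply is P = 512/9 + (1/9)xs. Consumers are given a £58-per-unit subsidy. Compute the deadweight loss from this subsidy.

Deadweight loss = £5742

Pre-subsidy: 2108/11 - (2/11)x = 512/9 + (1/9)x gives x* = 460 and P* = 108.
With the rebate, buyers effectively pay Pb = Ps − 58, where Ps is the price sellers receive.
On the curves, Pb = 2108/11 - (2/11)x and Ps = 512/9 + (1/9)x; the wedge Ps − Pb = 58 gives 512/9 + (1/9)x − (2108/11 - (2/11)x) = 58, so x' = 658.
Then Pb = 2108/11 − (2/11)·658 = 72 and Ps = 512/9 + (1/9)·658 = 130.
The subsidy expands output by 658 − 460 = 198 past the efficient level; on those units the gap between marginal cost and willingness to pay runs from 0 up to 58.
DWL = ½ × 58 × 198 = 5742.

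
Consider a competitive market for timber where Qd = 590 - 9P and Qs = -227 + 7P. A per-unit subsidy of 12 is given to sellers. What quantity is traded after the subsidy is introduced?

Pre-subsidy: 590 - 9P = -227 + 7P gives P* = 51.0625, Q* = 130.4375.
With the subsidy, sellers receive Ps = Pb + 12 for each unit, where Pb is the price buyers pay.
Supply in terms of Pb becomes Qs = -227 + 7(Pb + 12) = -143 + 7Pb. Setting this equal to demand: 590 - 9Pb = -143 + 7Pb, so Pb = 45.8125.
Sellers receive Ps = 45.8125 + 12 = 57.8125; Q' = 590 − 9·45.8125 = 177.6875.

Q' = 177.6875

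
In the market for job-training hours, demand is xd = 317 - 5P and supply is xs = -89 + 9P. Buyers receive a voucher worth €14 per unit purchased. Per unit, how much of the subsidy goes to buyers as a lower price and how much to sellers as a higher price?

Buyers gain €9 per unit; sellers gain €5 per unit

Pre-subsidy: 317 - 5P = -89 + 9P gives P* = 29, x* = 172.
With the rebate, buyers effectively pay Pb = Ps − 14, where Ps is the price sellers receive.
Demand in terms of Ps becomes xd = 317 − 5(Ps − 14) = 387 - 5Ps. Setting this equal to supply: 387 - 5Ps = -89 + 9Ps, so Ps = 34.
Buyers pay Pb = 34 − 14 = 20; x' = -89 + 9·34 = 217.
Buyers' price falls by P* − Pb = 29 − 20 = 9; sellers' price rises by Ps − P* = 34 − 29 = 5.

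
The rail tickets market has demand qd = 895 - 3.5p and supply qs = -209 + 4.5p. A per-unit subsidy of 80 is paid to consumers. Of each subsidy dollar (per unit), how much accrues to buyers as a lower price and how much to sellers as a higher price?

Pre-subsidy: 895 - 3.5p = -209 + 4.5p gives p* = 138, q* = 412.
With the rebate, buyers effectively pay pb = ps − 80, where ps is the price sellers receive.
Demand in terms of ps becomes qd = 895 − 3.5(ps − 80) = 1175 - 3.5ps. Setting this equal to supply: 1175 - 3.5ps = -209 + 4.5ps, so ps = 173.
Buyers pay pb = 173 − 80 = 93; q' = -209 + 4.5·173 = 569.5.
Buyers' price falls by p* − pb = 138 − 93 = 45; sellers' price rises by ps − p* = 173 − 138 = 35.

Buyers gain 45 per unit; sellers gain 35 per unit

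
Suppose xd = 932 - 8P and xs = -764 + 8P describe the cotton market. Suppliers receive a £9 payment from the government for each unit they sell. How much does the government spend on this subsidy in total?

Government cost = £1080

Pre-subsidy: 932 - 8P = -764 + 8P gives P* = 106, x* = 84.
With the subsidy, sellers receive Ps = Pb + 9 for each unit, where Pb is the price buyers pay.
Supply in terms of Pb becomes xs = -764 + 8(Pb + 9) = -692 + 8Pb. Setting this equal to demand: 932 - 8Pb = -692 + 8Pb, so Pb = 101.5.
Sellers receive Ps = 101.5 + 9 = 110.5; x' = 932 − 8·101.5 = 120.
Government outlay = subsidy × quantity = 9 × 120 = 1080.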